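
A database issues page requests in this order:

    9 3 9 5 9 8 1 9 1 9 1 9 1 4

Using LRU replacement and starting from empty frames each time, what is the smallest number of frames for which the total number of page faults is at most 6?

3

f=1: 14 faults
f=2: 7 faults
f=3: 6 faults
f=4: 6 faults
f=5: 6 faults
f=6: 6 faults
Smallest f with faults ≤ 6 is 3.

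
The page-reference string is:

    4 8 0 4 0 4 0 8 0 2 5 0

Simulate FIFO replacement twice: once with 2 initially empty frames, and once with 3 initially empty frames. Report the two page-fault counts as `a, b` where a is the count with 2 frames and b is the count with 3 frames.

2 frames: F F F F . . . F F F F F → 9 faults.
3 frames: F F F . . . . . . F F . → 5 faults.
5 < 9: adding a frame reduced faults, as is typical.

9, 5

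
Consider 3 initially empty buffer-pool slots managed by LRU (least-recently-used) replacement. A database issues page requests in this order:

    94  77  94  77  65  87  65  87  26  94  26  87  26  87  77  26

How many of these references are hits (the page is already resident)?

9

94: miss, frames [94]
77: miss, frames [94, 77]
94: hit
77: hit
65: miss, frames [94, 77, 65]
87: miss, evict 94, frames [77, 65, 87]
65: hit
87: hit
26: miss, evict 77, frames [65, 87, 26]
94: miss, evict 65, frames [87, 26, 94]
26: hit
87: hit
26: hit
87: hit
77: miss, evict 94, frames [26, 87, 77]
26: hit
Hits: 9.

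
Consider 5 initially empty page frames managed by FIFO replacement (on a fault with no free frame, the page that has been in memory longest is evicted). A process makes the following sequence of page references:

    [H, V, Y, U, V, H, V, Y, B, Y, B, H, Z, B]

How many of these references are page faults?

H → fault, frames (H)
V → fault, frames (H V)
Y → fault, frames (H V Y)
U → fault, frames (H V Y U)
V → hit
H → hit
V → hit
Y → hit
B → fault, frames (H V Y U B)
Y → hit
B → hit
H → hit
Z → fault, evict H, frames (V Y U B Z)
B → hit
Page faults: 6.

6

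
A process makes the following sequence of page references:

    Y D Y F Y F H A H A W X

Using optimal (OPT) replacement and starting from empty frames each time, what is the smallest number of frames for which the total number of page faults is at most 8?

f=1: 12 faults
f=2: 7 faults
f=3: 7 faults
f=4: 7 faults
f=5: 7 faults
f=6: 7 faults
f=7: 7 faults
Smallest f with faults ≤ 8 is 2.

2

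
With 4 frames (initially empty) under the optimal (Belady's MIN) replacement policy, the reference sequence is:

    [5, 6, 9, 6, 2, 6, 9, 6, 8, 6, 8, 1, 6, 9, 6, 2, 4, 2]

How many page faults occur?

5 -> miss, frames [5]
6 -> miss, frames [5, 6]
9 -> miss, frames [5, 6, 9]
6 -> hit
2 -> miss, frames [5, 6, 9, 2]
6 -> hit
9 -> hit
6 -> hit
8 -> miss, evict 5, frames [6, 9, 2, 8]
6 -> hit
8 -> hit
1 -> miss, evict 8, frames [6, 9, 2, 1]
6 -> hit
9 -> hit
6 -> hit
2 -> hit
4 -> miss, evict 1, frames [6, 9, 2, 4]
2 -> hit
Page faults: 7.

7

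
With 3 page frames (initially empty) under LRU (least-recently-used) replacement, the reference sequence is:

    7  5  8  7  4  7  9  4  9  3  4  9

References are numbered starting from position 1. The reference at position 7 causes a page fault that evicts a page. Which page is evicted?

8

pos 1: 7 -> fault, frames {7}
pos 2: 5 -> fault, frames {7,5}
pos 3: 8 -> fault, frames {7,5,8}
pos 4: 7 -> hit
pos 5: 4 -> fault, evict 5, frames {8,7,4}
pos 6: 7 -> hit
pos 7: 9 -> fault, evict 8, frames {4,7,9}
At position 7, page 8 is evicted.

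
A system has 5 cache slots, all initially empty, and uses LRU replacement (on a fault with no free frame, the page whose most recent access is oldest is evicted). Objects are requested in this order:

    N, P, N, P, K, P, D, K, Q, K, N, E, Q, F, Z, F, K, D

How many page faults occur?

10

N → miss, frames [N]
P → miss, frames [N, P]
N → hit
P → hit
K → miss, frames [N, P, K]
P → hit
D → miss, frames [N, K, P, D]
K → hit
Q → miss, frames [N, P, D, K, Q]
K → hit
N → hit
E → miss, evict P, frames [D, Q, K, N, E]
Q → hit
F → miss, evict D, frames [K, N, E, Q, F]
Z → miss, evict K, frames [N, E, Q, F, Z]
F → hit
K → miss, evict N, frames [E, Q, Z, F, K]
D → miss, evict E, frames [Q, Z, F, K, D]
Page faults: 10.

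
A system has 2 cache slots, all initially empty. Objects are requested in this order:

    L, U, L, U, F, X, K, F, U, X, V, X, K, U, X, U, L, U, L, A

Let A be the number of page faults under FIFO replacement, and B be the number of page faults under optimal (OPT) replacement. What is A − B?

3

Under FIFO: F F . . F F F F F F F . F F F . F F . F → 15 faults.
Under OPT: F F . . F F F . F F F . F F . . F . . F → 12 faults.
A − B = 15 − 12 = 3.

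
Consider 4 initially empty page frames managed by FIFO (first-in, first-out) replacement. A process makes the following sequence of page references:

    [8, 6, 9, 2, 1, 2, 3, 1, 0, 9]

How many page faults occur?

8 -> fault, frames {8}
6 -> fault, frames {8,6}
9 -> fault, frames {8,6,9}
2 -> fault, frames {8,6,9,2}
1 -> fault, evict 8, frames {6,9,2,1}
2 -> hit
3 -> fault, evict 6, frames {9,2,1,3}
1 -> hit
0 -> fault, evict 9, frames {2,1,3,0}
9 -> fault, evict 2, frames {1,3,0,9}
Page faults: 8.

8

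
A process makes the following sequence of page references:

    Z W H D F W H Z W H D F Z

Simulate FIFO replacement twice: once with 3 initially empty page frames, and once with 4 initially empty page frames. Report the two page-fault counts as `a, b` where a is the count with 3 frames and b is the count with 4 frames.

3 frames: F F F F F F F F . . F F . → 10 faults.
4 frames: F F F F F . . F F F F F F → 11 faults.
11 > 10: adding a frame increased faults — Belady's anomaly.

10, 11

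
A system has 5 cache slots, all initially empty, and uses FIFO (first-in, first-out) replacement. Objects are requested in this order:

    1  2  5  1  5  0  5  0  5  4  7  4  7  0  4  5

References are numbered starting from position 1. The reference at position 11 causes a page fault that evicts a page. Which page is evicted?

pos 1: 1 → fault, frames (1)
pos 2: 2 → fault, frames (1 2)
pos 3: 5 → fault, frames (1 2 5)
pos 4: 1 → hit
pos 5: 5 → hit
pos 6: 0 → fault, frames (1 2 5 0)
pos 7: 5 → hit
pos 8: 0 → hit
pos 9: 5 → hit
pos 10: 4 → fault, frames (1 2 5 0 4)
pos 11: 7 → fault, evict 1, frames (2 5 0 4 7)
At position 11, page 1 is evicted.

1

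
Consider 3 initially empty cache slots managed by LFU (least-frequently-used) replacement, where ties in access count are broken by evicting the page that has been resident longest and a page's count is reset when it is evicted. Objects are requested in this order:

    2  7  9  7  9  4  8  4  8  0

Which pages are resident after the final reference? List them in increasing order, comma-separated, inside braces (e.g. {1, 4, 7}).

{0, 7, 9}

2: miss, frames [2]
7: miss, frames [2, 7]
9: miss, frames [2, 7, 9]
7: hit
9: hit
4: miss, evict 2, frames [7, 9, 4]
8: miss, evict 4, frames [7, 9, 8]
4: miss, evict 8, frames [7, 9, 4]
8: miss, evict 4, frames [7, 9, 8]
0: miss, evict 8, frames [7, 9, 0]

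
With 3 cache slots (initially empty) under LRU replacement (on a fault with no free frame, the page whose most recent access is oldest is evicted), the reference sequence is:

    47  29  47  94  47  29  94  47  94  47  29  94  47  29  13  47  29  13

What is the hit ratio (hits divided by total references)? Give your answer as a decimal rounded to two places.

47 → fault, frames {47}
29 → fault, frames {47,29}
47 → hit
94 → fault, frames {29,47,94}
47 → hit
29 → hit
94 → hit
47 → hit
94 → hit
47 → hit
29 → hit
94 → hit
47 → hit
29 → hit
13 → fault, evict 94, frames {47,29,13}
47 → hit
29 → hit
13 → hit
Hits: 14 of 18 references → 14/18 = 0.7778.

0.78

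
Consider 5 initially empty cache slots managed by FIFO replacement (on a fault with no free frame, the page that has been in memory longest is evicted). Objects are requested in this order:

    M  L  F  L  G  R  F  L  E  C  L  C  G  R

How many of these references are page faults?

M -> miss, frames {M}
L -> miss, frames {M,L}
F -> miss, frames {M,L,F}
L -> hit
G -> miss, frames {M,L,F,G}
R -> miss, frames {M,L,F,G,R}
F -> hit
L -> hit
E -> miss, evict M, frames {L,F,G,R,E}
C -> miss, evict L, frames {F,G,R,E,C}
L -> miss, evict F, frames {G,R,E,C,L}
C -> hit
G -> hit
R -> hit
Page faults: 8.

8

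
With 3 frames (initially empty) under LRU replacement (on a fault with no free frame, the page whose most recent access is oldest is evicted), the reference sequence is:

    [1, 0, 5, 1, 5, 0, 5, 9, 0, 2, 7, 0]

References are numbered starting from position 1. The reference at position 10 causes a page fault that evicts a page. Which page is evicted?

5

pos 1: 1 → fault, frames {1}
pos 2: 0 → fault, frames {1,0}
pos 3: 5 → fault, frames {1,0,5}
pos 4: 1 → hit
pos 5: 5 → hit
pos 6: 0 → hit
pos 7: 5 → hit
pos 8: 9 → fault, evict 1, frames {0,5,9}
pos 9: 0 → hit
pos 10: 2 → fault, evict 5, frames {9,0,2}
At position 10, page 5 is evicted.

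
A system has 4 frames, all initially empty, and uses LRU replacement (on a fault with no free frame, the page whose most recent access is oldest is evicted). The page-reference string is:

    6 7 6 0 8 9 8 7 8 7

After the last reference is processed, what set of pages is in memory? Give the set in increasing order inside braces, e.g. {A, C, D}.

{0, 7, 8, 9}

6 → fault, frames (6)
7 → fault, frames (6 7)
6 → hit
0 → fault, frames (7 6 0)
8 → fault, frames (7 6 0 8)
9 → fault, evict 7, frames (6 0 8 9)
8 → hit
7 → fault, evict 6, frames (0 9 8 7)
8 → hit
7 → hit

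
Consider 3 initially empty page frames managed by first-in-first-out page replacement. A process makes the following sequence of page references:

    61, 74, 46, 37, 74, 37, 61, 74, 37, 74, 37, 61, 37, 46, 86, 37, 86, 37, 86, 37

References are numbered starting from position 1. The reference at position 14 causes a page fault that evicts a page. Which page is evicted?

37

pos 1: 61: fault, frames {61}
pos 2: 74: fault, frames {61,74}
pos 3: 46: fault, frames {61,74,46}
pos 4: 37: fault, evict 61, frames {74,46,37}
pos 5: 74: hit
pos 6: 37: hit
pos 7: 61: fault, evict 74, frames {46,37,61}
pos 8: 74: fault, evict 46, frames {37,61,74}
pos 9: 37: hit
pos 10: 74: hit
pos 11: 37: hit
pos 12: 61: hit
pos 13: 37: hit
pos 14: 46: fault, evict 37, frames {61,74,46}
At position 14, page 37 is evicted.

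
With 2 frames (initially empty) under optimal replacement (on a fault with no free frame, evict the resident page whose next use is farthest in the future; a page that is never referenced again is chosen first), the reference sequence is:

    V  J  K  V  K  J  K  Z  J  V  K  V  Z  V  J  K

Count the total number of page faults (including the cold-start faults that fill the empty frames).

10

V -> miss, frames (V)
J -> miss, frames (V J)
K -> miss, evict J, frames (V K)
V -> hit
K -> hit
J -> miss, evict V, frames (K J)
K -> hit
Z -> miss, evict K, frames (J Z)
J -> hit
V -> miss, evict J, frames (Z V)
K -> miss, evict Z, frames (V K)
V -> hit
Z -> miss, evict K, frames (V Z)
V -> hit
J -> miss, evict Z, frames (V J)
K -> miss, evict J, frames (V K)
Page faults: 10.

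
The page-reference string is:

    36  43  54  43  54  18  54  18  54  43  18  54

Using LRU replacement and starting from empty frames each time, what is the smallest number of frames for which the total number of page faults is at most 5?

3

f=1: 12 faults
f=2: 7 faults
f=3: 4 faults
f=4: 4 faults
Smallest f with faults ≤ 5 is 3.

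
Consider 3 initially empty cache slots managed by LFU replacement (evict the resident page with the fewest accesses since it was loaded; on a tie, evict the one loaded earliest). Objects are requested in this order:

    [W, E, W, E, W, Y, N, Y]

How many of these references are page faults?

W -> miss, frames (W)
E -> miss, frames (W E)
W -> hit
E -> hit
W -> hit
Y -> miss, frames (W E Y)
N -> miss, evict Y, frames (W E N)
Y -> miss, evict N, frames (W E Y)
Page faults: 5.

5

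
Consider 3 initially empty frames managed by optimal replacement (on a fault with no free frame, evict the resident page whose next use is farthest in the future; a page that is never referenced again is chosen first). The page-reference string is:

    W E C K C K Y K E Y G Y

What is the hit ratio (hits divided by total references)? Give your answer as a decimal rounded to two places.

W -> miss, frames {W}
E -> miss, frames {W,E}
C -> miss, frames {W,E,C}
K -> miss, evict W, frames {E,C,K}
C -> hit
K -> hit
Y -> miss, evict C, frames {E,K,Y}
K -> hit
E -> hit
Y -> hit
G -> miss, evict K, frames {E,Y,G}
Y -> hit
Hits: 6 of 12 references → 6/12 = 0.5000.

0.50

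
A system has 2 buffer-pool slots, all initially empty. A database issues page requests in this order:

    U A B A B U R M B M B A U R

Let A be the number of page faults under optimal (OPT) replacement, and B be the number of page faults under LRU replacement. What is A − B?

-1

Under OPT: F F F . . F F F . . . F F F → 9 faults.
Under LRU: F F F . . F F F F . . F F F → 10 faults.
A − B = 9 − 10 = -1.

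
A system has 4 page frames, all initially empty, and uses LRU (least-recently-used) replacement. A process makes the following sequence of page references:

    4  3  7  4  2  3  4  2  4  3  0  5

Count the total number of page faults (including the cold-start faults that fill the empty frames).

4 → fault, frames (4)
3 → fault, frames (4 3)
7 → fault, frames (4 3 7)
4 → hit
2 → fault, frames (3 7 4 2)
3 → hit
4 → hit
2 → hit
4 → hit
3 → hit
0 → fault, evict 7, frames (2 4 3 0)
5 → fault, evict 2, frames (4 3 0 5)
Page faults: 6.

6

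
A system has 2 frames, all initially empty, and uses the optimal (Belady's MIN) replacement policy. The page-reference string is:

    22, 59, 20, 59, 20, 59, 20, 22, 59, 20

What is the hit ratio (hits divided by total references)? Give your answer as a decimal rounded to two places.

0.50

22: miss, frames [22]
59: miss, frames [22, 59]
20: miss, evict 22, frames [59, 20]
59: hit
20: hit
59: hit
20: hit
22: miss, evict 20, frames [59, 22]
59: hit
20: miss, evict 22, frames [59, 20]
Hits: 5 of 10 references → 5/10 = 0.5000.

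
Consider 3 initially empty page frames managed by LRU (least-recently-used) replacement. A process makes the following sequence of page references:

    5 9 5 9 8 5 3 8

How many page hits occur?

5: miss, frames [5]
9: miss, frames [5, 9]
5: hit
9: hit
8: miss, frames [5, 9, 8]
5: hit
3: miss, evict 9, frames [8, 5, 3]
8: hit
Hits: 4.

4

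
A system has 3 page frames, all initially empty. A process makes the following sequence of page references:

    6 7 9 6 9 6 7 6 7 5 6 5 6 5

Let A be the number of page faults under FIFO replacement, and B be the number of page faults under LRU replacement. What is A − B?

1

Under FIFO: F F F . . . . . . F F . . . → 5 faults.
Under LRU: F F F . . . . . . F . . . . → 4 faults.
A − B = 5 − 4 = 1.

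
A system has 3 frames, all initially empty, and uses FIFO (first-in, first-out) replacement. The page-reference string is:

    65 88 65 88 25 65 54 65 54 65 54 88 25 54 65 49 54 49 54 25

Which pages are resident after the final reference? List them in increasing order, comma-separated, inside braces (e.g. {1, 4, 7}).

65: fault, frames {65}
88: fault, frames {65,88}
65: hit
88: hit
25: fault, frames {65,88,25}
65: hit
54: fault, evict 65, frames {88,25,54}
65: fault, evict 88, frames {25,54,65}
54: hit
65: hit
54: hit
88: fault, evict 25, frames {54,65,88}
25: fault, evict 54, frames {65,88,25}
54: fault, evict 65, frames {88,25,54}
65: fault, evict 88, frames {25,54,65}
49: fault, evict 25, frames {54,65,49}
54: hit
49: hit
54: hit
25: fault, evict 54, frames {65,49,25}

{25, 49, 65}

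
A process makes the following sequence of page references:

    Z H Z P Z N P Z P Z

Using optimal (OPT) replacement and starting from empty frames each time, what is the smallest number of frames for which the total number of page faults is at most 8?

2

f=1: 10 faults
f=2: 5 faults
f=3: 4 faults
f=4: 4 faults
Smallest f with faults ≤ 8 is 2.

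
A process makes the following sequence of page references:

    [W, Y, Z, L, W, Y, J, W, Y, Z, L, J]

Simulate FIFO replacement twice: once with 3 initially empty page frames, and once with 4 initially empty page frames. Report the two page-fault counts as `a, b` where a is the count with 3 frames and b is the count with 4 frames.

3 frames: F F F F F F F . . F F . → 9 faults.
4 frames: F F F F . . F F F F F F → 10 faults.
10 > 9: adding a frame increased faults — Belady's anomaly.

9, 10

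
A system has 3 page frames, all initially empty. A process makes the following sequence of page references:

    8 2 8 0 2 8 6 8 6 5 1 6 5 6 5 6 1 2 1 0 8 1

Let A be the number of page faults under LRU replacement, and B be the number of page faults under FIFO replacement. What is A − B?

Under LRU: F F . F . . F . . F F . . . . . . F . F F . → 9 faults.
Under FIFO: F F . F . . F F . F F F . . . . . F . F F F → 12 faults.
A − B = 9 − 12 = -3.

-3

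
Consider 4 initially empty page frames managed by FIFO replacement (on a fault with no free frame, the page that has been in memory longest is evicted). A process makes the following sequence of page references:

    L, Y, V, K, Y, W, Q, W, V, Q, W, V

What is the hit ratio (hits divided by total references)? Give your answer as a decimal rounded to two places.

0.50

L: fault, frames {L}
Y: fault, frames {L,Y}
V: fault, frames {L,Y,V}
K: fault, frames {L,Y,V,K}
Y: hit
W: fault, evict L, frames {Y,V,K,W}
Q: fault, evict Y, frames {V,K,W,Q}
W: hit
V: hit
Q: hit
W: hit
V: hit
Hits: 6 of 12 references → 6/12 = 0.5000.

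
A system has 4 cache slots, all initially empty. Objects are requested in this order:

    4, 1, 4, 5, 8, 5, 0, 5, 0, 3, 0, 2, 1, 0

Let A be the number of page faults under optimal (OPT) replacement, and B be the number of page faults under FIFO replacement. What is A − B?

-1

Under OPT: F F . F F . F . . F . F . . → 7 faults.
Under FIFO: F F . F F . F . . F . F F . → 8 faults.
A − B = 7 − 8 = -1.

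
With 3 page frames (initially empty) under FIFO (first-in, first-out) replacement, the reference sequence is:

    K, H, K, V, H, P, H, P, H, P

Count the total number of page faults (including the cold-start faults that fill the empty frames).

4

K: miss, frames [K]
H: miss, frames [K, H]
K: hit
V: miss, frames [K, H, V]
H: hit
P: miss, evict K, frames [H, V, P]
H: hit
P: hit
H: hit
P: hit
Page faults: 4.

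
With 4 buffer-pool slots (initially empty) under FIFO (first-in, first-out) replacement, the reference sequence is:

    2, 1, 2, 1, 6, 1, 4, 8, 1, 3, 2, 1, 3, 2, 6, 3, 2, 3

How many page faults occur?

2 → miss, frames (2)
1 → miss, frames (2 1)
2 → hit
1 → hit
6 → miss, frames (2 1 6)
1 → hit
4 → miss, frames (2 1 6 4)
8 → miss, evict 2, frames (1 6 4 8)
1 → hit
3 → miss, evict 1, frames (6 4 8 3)
2 → miss, evict 6, frames (4 8 3 2)
1 → miss, evict 4, frames (8 3 2 1)
3 → hit
2 → hit
6 → miss, evict 8, frames (3 2 1 6)
3 → hit
2 → hit
3 → hit
Page faults: 9.

9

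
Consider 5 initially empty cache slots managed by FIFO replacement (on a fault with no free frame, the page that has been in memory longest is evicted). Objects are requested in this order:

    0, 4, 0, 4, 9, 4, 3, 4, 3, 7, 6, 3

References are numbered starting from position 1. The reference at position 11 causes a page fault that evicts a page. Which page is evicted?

0

pos 1: 0 → miss, frames (0)
pos 2: 4 → miss, frames (0 4)
pos 3: 0 → hit
pos 4: 4 → hit
pos 5: 9 → miss, frames (0 4 9)
pos 6: 4 → hit
pos 7: 3 → miss, frames (0 4 9 3)
pos 8: 4 → hit
pos 9: 3 → hit
pos 10: 7 → miss, frames (0 4 9 3 7)
pos 11: 6 → miss, evict 0, frames (4 9 3 7 6)
At position 11, page 0 is evicted.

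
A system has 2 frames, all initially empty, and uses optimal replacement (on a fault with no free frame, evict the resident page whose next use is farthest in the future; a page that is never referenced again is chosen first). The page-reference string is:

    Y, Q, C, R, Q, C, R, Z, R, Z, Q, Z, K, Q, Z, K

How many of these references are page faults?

Y -> miss, frames (Y)
Q -> miss, frames (Y Q)
C -> miss, evict Y, frames (Q C)
R -> miss, evict C, frames (Q R)
Q -> hit
C -> miss, evict Q, frames (R C)
R -> hit
Z -> miss, evict C, frames (R Z)
R -> hit
Z -> hit
Q -> miss, evict R, frames (Z Q)
Z -> hit
K -> miss, evict Z, frames (Q K)
Q -> hit
Z -> miss, evict Q, frames (K Z)
K -> hit
Page faults: 9.

9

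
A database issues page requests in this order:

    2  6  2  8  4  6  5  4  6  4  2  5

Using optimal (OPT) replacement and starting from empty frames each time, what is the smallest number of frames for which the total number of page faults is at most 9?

2

f=1: 12 faults
f=2: 8 faults
f=3: 6 faults
f=4: 5 faults
f=5: 5 faults
Smallest f with faults ≤ 9 is 2.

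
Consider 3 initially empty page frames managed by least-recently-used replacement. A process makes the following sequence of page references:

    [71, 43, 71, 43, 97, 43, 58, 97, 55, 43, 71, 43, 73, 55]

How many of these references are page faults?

71 → miss, frames [71]
43 → miss, frames [71, 43]
71 → hit
43 → hit
97 → miss, frames [71, 43, 97]
43 → hit
58 → miss, evict 71, frames [97, 43, 58]
97 → hit
55 → miss, evict 43, frames [58, 97, 55]
43 → miss, evict 58, frames [97, 55, 43]
71 → miss, evict 97, frames [55, 43, 71]
43 → hit
73 → miss, evict 55, frames [71, 43, 73]
55 → miss, evict 71, frames [43, 73, 55]
Page faults: 9.

9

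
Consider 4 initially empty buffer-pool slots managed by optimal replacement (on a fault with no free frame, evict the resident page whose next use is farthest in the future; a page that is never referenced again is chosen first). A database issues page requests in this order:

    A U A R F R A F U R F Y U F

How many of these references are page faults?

A -> fault, frames (A)
U -> fault, frames (A U)
A -> hit
R -> fault, frames (A U R)
F -> fault, frames (A U R F)
R -> hit
A -> hit
F -> hit
U -> hit
R -> hit
F -> hit
Y -> fault, evict R, frames (A U F Y)
U -> hit
F -> hit
Page faults: 5.

5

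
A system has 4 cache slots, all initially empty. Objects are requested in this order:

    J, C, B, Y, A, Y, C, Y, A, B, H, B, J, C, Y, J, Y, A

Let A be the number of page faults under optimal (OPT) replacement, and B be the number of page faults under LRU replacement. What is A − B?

-2

Under OPT: F F F F F . . . . . F . F . . . . F → 8 faults.
Under LRU: F F F F F . . . . . F . F F F . . F → 10 faults.
A − B = 8 − 10 = -2.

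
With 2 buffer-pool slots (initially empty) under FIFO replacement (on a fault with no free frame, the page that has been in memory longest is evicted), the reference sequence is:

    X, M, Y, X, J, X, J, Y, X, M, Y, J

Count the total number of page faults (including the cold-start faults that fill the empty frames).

10

X: miss, frames [X]
M: miss, frames [X, M]
Y: miss, evict X, frames [M, Y]
X: miss, evict M, frames [Y, X]
J: miss, evict Y, frames [X, J]
X: hit
J: hit
Y: miss, evict X, frames [J, Y]
X: miss, evict J, frames [Y, X]
M: miss, evict Y, frames [X, M]
Y: miss, evict X, frames [M, Y]
J: miss, evict M, frames [Y, J]
Page faults: 10.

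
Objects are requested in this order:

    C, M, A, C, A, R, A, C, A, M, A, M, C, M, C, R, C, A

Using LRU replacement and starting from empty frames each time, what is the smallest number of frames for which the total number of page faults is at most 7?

f=1: 18 faults
f=2: 10 faults
f=3: 7 faults
f=4: 4 faults
Smallest f with faults ≤ 7 is 3.

3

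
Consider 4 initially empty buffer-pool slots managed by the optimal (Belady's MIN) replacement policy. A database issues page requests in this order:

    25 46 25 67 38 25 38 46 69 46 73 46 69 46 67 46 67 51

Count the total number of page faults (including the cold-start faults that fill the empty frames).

25: fault, frames (25)
46: fault, frames (25 46)
25: hit
67: fault, frames (25 46 67)
38: fault, frames (25 46 67 38)
25: hit
38: hit
46: hit
69: fault, evict 38, frames (25 46 67 69)
46: hit
73: fault, evict 25, frames (46 67 69 73)
46: hit
69: hit
46: hit
67: hit
46: hit
67: hit
51: fault, evict 73, frames (46 67 69 51)
Page faults: 7.

7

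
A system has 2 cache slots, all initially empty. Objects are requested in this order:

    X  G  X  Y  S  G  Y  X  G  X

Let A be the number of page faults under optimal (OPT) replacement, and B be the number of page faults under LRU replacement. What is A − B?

-2

Under OPT: F F . F F . F F . . → 6 faults.
Under LRU: F F . F F F F F F . → 8 faults.
A − B = 6 − 8 = -2.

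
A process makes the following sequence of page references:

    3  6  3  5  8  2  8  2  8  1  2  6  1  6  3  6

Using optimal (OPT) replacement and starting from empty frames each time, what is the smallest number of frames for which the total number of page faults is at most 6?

f=1: 16 faults
f=2: 8 faults
f=3: 7 faults
f=4: 6 faults
f=5: 6 faults
f=6: 6 faults
Smallest f with faults ≤ 6 is 4.

4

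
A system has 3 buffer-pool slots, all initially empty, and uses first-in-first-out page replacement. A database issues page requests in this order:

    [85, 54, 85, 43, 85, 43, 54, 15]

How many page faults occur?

4

85 → miss, frames {85}
54 → miss, frames {85,54}
85 → hit
43 → miss, frames {85,54,43}
85 → hit
43 → hit
54 → hit
15 → miss, evict 85, frames {54,43,15}
Page faults: 4.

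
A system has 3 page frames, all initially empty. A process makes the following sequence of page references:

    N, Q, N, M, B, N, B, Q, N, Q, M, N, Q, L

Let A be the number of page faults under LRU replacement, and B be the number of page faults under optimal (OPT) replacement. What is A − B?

1

Under LRU: F F . F F . . F . . F . . F → 7 faults.
Under OPT: F F . F F . . . . . F . . F → 6 faults.
A − B = 7 − 6 = 1.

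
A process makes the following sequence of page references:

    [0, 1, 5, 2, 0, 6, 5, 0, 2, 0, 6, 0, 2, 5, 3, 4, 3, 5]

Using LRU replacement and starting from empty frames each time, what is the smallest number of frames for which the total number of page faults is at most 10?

f=1: 18 faults
f=2: 15 faults
f=3: 12 faults
f=4: 7 faults
f=5: 7 faults
f=6: 7 faults
f=7: 7 faults
Smallest f with faults ≤ 10 is 4.

4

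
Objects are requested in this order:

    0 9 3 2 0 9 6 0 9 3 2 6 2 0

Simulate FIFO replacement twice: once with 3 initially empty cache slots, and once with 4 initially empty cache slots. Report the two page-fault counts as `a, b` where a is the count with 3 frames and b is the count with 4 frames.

3 frames: F F F F F F F . . F F . . F → 10 faults.
4 frames: F F F F . . F F F F F F . F → 11 faults.
11 > 10: adding a frame increased faults — Belady's anomaly.

10, 11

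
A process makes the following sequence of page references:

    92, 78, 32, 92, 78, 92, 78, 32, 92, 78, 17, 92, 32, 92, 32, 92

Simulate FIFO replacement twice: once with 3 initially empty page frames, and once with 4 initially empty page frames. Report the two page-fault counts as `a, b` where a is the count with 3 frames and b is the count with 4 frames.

5, 4

3 frames: F F F . . . . . . . F F . . . . → 5 faults.
4 frames: F F F . . . . . . . F . . . . . → 4 faults.
4 < 5: adding a frame reduced faults, as is typical.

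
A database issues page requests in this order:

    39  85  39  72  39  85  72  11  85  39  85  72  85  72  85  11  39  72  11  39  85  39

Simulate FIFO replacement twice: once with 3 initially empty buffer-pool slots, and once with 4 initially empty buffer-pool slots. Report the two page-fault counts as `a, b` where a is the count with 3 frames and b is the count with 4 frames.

10, 4

3 frames: F F . F . . . F . F F F . . . F F . . . F . → 10 faults.
4 frames: F F . F . . . F . . . . . . . . . . . . . . → 4 faults.
4 < 10: adding a frame reduced faults, as is typical.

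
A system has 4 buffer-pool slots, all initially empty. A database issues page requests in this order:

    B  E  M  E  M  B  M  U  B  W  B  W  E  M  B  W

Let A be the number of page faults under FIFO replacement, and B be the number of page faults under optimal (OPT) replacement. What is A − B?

3

Under FIFO: F F F . . . . F . F F . F F . . → 8 faults.
Under OPT: F F F . . . . F . F . . . . . . → 5 faults.
A − B = 8 − 5 = 3.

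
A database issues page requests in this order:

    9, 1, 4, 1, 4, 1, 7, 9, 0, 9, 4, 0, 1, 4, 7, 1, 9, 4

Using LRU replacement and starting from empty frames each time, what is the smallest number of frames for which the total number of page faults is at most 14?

2

f=1: 18 faults
f=2: 14 faults
f=3: 11 faults
f=4: 9 faults
f=5: 5 faults
Smallest f with faults ≤ 14 is 2.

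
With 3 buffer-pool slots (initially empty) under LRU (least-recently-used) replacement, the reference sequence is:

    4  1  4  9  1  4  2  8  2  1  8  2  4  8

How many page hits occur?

7

4 -> miss, frames {4}
1 -> miss, frames {4,1}
4 -> hit
9 -> miss, frames {1,4,9}
1 -> hit
4 -> hit
2 -> miss, evict 9, frames {1,4,2}
8 -> miss, evict 1, frames {4,2,8}
2 -> hit
1 -> miss, evict 4, frames {8,2,1}
8 -> hit
2 -> hit
4 -> miss, evict 1, frames {8,2,4}
8 -> hit
Hits: 7.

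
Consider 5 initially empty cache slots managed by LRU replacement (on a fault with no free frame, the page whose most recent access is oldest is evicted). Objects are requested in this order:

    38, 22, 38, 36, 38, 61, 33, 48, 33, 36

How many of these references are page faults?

38 -> miss, frames (38)
22 -> miss, frames (38 22)
38 -> hit
36 -> miss, frames (22 38 36)
38 -> hit
61 -> miss, frames (22 36 38 61)
33 -> miss, frames (22 36 38 61 33)
48 -> miss, evict 22, frames (36 38 61 33 48)
33 -> hit
36 -> hit
Page faults: 6.

6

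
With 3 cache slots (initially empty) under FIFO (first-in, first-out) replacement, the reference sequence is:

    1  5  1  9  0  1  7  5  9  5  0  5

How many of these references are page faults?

1 -> miss, frames {1}
5 -> miss, frames {1,5}
1 -> hit
9 -> miss, frames {1,5,9}
0 -> miss, evict 1, frames {5,9,0}
1 -> miss, evict 5, frames {9,0,1}
7 -> miss, evict 9, frames {0,1,7}
5 -> miss, evict 0, frames {1,7,5}
9 -> miss, evict 1, frames {7,5,9}
5 -> hit
0 -> miss, evict 7, frames {5,9,0}
5 -> hit
Page faults: 9.

9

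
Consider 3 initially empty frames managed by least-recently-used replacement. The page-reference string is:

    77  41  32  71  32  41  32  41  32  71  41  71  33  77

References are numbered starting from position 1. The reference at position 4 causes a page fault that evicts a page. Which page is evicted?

pos 1: 77 -> fault, frames {77}
pos 2: 41 -> fault, frames {77,41}
pos 3: 32 -> fault, frames {77,41,32}
pos 4: 71 -> fault, evict 77, frames {41,32,71}
At position 4, page 77 is evicted.

77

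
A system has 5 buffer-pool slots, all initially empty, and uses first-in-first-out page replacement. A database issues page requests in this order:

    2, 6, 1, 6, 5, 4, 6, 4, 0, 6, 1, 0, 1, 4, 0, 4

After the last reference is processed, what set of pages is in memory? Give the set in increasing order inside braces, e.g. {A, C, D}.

{0, 1, 4, 5, 6}

2 → fault, frames (2)
6 → fault, frames (2 6)
1 → fault, frames (2 6 1)
6 → hit
5 → fault, frames (2 6 1 5)
4 → fault, frames (2 6 1 5 4)
6 → hit
4 → hit
0 → fault, evict 2, frames (6 1 5 4 0)
6 → hit
1 → hit
0 → hit
1 → hit
4 → hit
0 → hit
4 → hit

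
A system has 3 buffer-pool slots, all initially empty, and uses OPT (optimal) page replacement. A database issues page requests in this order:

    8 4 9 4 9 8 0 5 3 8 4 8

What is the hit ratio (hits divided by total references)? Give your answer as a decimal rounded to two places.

8 → fault, frames {8}
4 → fault, frames {8,4}
9 → fault, frames {8,4,9}
4 → hit
9 → hit
8 → hit
0 → fault, evict 9, frames {8,4,0}
5 → fault, evict 0, frames {8,4,5}
3 → fault, evict 5, frames {8,4,3}
8 → hit
4 → hit
8 → hit
Hits: 6 of 12 references → 6/12 = 0.5000.

0.50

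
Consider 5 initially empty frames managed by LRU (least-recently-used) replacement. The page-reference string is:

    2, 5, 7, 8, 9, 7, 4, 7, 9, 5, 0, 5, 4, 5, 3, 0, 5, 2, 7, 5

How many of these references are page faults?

10

2 → miss, frames (2)
5 → miss, frames (2 5)
7 → miss, frames (2 5 7)
8 → miss, frames (2 5 7 8)
9 → miss, frames (2 5 7 8 9)
7 → hit
4 → miss, evict 2, frames (5 8 9 7 4)
7 → hit
9 → hit
5 → hit
0 → miss, evict 8, frames (4 7 9 5 0)
5 → hit
4 → hit
5 → hit
3 → miss, evict 7, frames (9 0 4 5 3)
0 → hit
5 → hit
2 → miss, evict 9, frames (4 3 0 5 2)
7 → miss, evict 4, frames (3 0 5 2 7)
5 → hit
Page faults: 10.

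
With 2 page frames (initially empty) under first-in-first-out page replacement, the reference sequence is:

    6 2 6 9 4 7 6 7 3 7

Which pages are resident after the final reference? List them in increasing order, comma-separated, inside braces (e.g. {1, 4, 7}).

6 → miss, frames (6)
2 → miss, frames (6 2)
6 → hit
9 → miss, evict 6, frames (2 9)
4 → miss, evict 2, frames (9 4)
7 → miss, evict 9, frames (4 7)
6 → miss, evict 4, frames (7 6)
7 → hit
3 → miss, evict 7, frames (6 3)
7 → miss, evict 6, frames (3 7)

{3, 7}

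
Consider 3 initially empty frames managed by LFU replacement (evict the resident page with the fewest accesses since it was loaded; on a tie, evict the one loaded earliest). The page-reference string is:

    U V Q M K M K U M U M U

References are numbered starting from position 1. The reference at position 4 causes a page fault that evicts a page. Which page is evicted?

pos 1: U: fault, frames [U]
pos 2: V: fault, frames [U, V]
pos 3: Q: fault, frames [U, V, Q]
pos 4: M: fault, evict U, frames [V, Q, M]
At position 4, page U is evicted.

U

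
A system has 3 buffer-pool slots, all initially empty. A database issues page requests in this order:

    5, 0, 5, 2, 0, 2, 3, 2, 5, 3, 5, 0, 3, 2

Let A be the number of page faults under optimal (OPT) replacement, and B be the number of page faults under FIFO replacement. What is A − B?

Under OPT: F F . F . . F . . . . F . . → 5 faults.
Under FIFO: F F . F . . F . F . . F . F → 7 faults.
A − B = 5 − 7 = -2.

-2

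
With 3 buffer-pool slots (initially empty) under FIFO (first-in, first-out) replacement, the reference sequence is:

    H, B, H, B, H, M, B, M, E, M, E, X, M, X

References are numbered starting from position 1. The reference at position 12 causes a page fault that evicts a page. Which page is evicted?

B

pos 1: H → miss, frames (H)
pos 2: B → miss, frames (H B)
pos 3: H → hit
pos 4: B → hit
pos 5: H → hit
pos 6: M → miss, frames (H B M)
pos 7: B → hit
pos 8: M → hit
pos 9: E → miss, evict H, frames (B M E)
pos 10: M → hit
pos 11: E → hit
pos 12: X → miss, evict B, frames (M E X)
At position 12, page B is evicted.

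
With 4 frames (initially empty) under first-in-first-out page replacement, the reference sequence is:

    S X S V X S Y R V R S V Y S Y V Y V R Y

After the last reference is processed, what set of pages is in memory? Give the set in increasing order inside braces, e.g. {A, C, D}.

{R, S, V, Y}

S: miss, frames (S)
X: miss, frames (S X)
S: hit
V: miss, frames (S X V)
X: hit
S: hit
Y: miss, frames (S X V Y)
R: miss, evict S, frames (X V Y R)
V: hit
R: hit
S: miss, evict X, frames (V Y R S)
V: hit
Y: hit
S: hit
Y: hit
V: hit
Y: hit
V: hit
R: hit
Y: hit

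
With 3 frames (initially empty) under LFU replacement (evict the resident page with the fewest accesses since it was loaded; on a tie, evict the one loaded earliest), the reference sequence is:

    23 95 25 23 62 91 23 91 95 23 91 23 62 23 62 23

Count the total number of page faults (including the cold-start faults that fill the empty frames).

23 -> miss, frames (23)
95 -> miss, frames (23 95)
25 -> miss, frames (23 95 25)
23 -> hit
62 -> miss, evict 95, frames (23 25 62)
91 -> miss, evict 25, frames (23 62 91)
23 -> hit
91 -> hit
95 -> miss, evict 62, frames (23 91 95)
23 -> hit
91 -> hit
23 -> hit
62 -> miss, evict 95, frames (23 91 62)
23 -> hit
62 -> hit
23 -> hit
Page faults: 7.

7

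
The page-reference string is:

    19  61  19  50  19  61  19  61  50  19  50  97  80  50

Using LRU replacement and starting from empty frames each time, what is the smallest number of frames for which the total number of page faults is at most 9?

f=1: 14 faults
f=2: 9 faults
f=3: 5 faults
f=4: 5 faults
f=5: 5 faults
Smallest f with faults ≤ 9 is 2.

2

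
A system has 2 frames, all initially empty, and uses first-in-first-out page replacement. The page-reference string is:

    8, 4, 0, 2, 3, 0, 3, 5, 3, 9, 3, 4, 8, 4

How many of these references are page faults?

8: miss, frames (8)
4: miss, frames (8 4)
0: miss, evict 8, frames (4 0)
2: miss, evict 4, frames (0 2)
3: miss, evict 0, frames (2 3)
0: miss, evict 2, frames (3 0)
3: hit
5: miss, evict 3, frames (0 5)
3: miss, evict 0, frames (5 3)
9: miss, evict 5, frames (3 9)
3: hit
4: miss, evict 3, frames (9 4)
8: miss, evict 9, frames (4 8)
4: hit
Page faults: 11.

11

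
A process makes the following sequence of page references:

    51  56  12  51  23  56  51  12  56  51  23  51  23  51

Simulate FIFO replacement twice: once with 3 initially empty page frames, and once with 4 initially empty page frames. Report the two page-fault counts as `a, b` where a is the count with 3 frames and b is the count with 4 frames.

3 frames: F F F . F . F . F . . . . . → 6 faults.
4 frames: F F F . F . . . . . . . . . → 4 faults.
4 < 6: adding a frame reduced faults, as is typical.

6, 4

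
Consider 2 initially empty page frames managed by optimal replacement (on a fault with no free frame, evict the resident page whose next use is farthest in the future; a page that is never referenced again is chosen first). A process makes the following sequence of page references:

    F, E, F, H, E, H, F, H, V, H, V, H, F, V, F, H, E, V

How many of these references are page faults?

F: fault, frames [F]
E: fault, frames [F, E]
F: hit
H: fault, evict F, frames [E, H]
E: hit
H: hit
F: fault, evict E, frames [H, F]
H: hit
V: fault, evict F, frames [H, V]
H: hit
V: hit
H: hit
F: fault, evict H, frames [V, F]
V: hit
F: hit
H: fault, evict F, frames [V, H]
E: fault, evict H, frames [V, E]
V: hit
Page faults: 8.

8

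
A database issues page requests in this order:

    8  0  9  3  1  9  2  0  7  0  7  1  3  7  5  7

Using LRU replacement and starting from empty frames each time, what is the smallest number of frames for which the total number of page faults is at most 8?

f=1: 16 faults
f=2: 13 faults
f=3: 11 faults
f=4: 11 faults
f=5: 9 faults
f=6: 8 faults
f=7: 8 faults
f=8: 8 faults
Smallest f with faults ≤ 8 is 6.

6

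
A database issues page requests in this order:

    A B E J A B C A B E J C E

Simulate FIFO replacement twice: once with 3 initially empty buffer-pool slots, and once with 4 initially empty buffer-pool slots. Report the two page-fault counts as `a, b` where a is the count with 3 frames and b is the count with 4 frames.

9, 10

3 frames: F F F F F F F . . F F . . → 9 faults.
4 frames: F F F F . . F F F F F F . → 10 faults.
10 > 9: adding a frame increased faults — Belady's anomaly.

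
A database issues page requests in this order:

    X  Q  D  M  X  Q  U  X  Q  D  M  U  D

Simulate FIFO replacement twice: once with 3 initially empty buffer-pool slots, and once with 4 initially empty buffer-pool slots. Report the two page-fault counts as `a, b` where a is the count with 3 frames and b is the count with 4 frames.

9, 10

3 frames: F F F F F F F . . F F . . → 9 faults.
4 frames: F F F F . . F F F F F F . → 10 faults.
10 > 9: adding a frame increased faults — Belady's anomaly.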